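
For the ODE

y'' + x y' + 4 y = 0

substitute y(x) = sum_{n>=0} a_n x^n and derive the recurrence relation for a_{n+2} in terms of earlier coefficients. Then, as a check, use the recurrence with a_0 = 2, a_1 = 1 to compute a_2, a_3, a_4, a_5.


Substitute y = sum_n a_n x^n.
y''(x) has coefficient (n+2)(n+1) a_{n+2} at x^n;
x y'(x) has coefficient n a_n at x^n (shift);
4 y(x) has coefficient 4 a_n at x^n.
Matching x^n: (n+2)(n+1) a_{n+2} + (n + 4) a_n = 0.
Thus a_{n+2} = (-n - 4) / ((n+1)(n+2)) * a_n.

Check with a_0 = 2, a_1 = 1 (apply the recurrence for n = 0, 1, 2, 3): a_0 = 2, a_1 = 1, a_2 = -4, a_3 = -5/6, a_4 = 2, a_5 = 7/24.

a_(n+2) = (-n - 4) / ((n+1)(n+2)) * a_n; check: a_0 = 2, a_1 = 1, a_2 = -4, a_3 = -5/6, a_4 = 2, a_5 = 7/24


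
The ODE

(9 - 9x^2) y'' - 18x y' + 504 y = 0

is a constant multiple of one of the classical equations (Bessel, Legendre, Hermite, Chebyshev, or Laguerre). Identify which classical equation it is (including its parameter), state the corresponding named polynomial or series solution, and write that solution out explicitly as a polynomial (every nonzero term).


All three coefficients share the factor 9; dividing through by 9 gives  (1 - x^2) y'' - 2x y' + 56 y = 0.
This matches the Legendre equation (1 - x^2) y'' - 2x y' + n(n+1) y = 0 (note the -2x y' term) with n(n+1) = 56, so n = 7; the polynomial solution is P_7(x).
With y = sum_k a_k x^k, matching x^k gives (k+2)(k+1) a_{k+2} = [k(k+1) - n(n+1)] a_k = (k - 7)(k + 8) a_k. The right side vanishes at k = 7, so the series with the parity of 7 terminates at degree 7.
Standard normalization (P_n(1) = 1): leading coefficient (2n)!/(2^n (n!)^2) = 87178291200/(128*25401600) = 429/16, so a_7 = 429/16. Work downward with a_k = (k+1)(k+2) a_{k+2} / ((k - 7)(k + 8)):
  a_5 = (6)(7)(429/16) / ((5 - 7)(5 + 8)) = (9009/8)/(-26) = -693/16
  a_3 = (4)(5)(-693/16) / ((3 - 7)(3 + 8)) = (-3465/4)/(-44) = 315/16
  a_1 = (2)(3)(315/16) / ((1 - 7)(1 + 8)) = (945/8)/(-54) = -35/16
Hence P_7(x) = 429 x^7/16 - 693 x^5/16 + 315 x^3/16 - 35 x/16.

P_7(x); series = 429 x^7/16 - 693 x^5/16 + 315 x^3/16 - 35 x/16


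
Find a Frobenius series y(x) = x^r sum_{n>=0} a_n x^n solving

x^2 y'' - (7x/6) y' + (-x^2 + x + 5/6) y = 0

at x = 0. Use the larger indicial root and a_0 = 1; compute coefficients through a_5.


Write in Frobenius form y'' + (p(x)/x) y' + (q(x)/x^2) y = 0:
  p(x) = -7/6,  q(x) = -x^2 + x + 5/6.
Indicial equation: r(r-1) + (-7/6) r + (5/6) = 0 -> roots r_1 = 5/3, r_2 = 1/2.
Take r = r_1 = 5/3. Let y(x) = x^r sum_{n>=0} a_n x^n with a_0 = 1.
Substitute y = x^r sum a_n x^n and match x^{r+n}. The recurrence is
  D(n) a_n + 1 a_{n-1} - 1 a_{n-2} = 0,  where D(n) = (r+n)(r+n-1) + (-7/6)(r+n) + (5/6).
  a_n = [-1 a_{n-1} + 1 a_{n-2}] / D(n).
Since the indicial polynomial factors as (r - r_1)(r - r_2), D(n) = (r_1 + n - r_1)(r_1 + n - r_2) = n(n + 7/6).
Evaluating step by step (a_0 = 1):
  n = 1: D(1) = 1(1 + 7/6) = 13/6; numerator = -1(1) = -1; a_1 = (-1)/(13/6) = -6/13
  n = 2: D(2) = 2(2 + 7/6) = 19/3; numerator = -1(-6/13) + 1(1) = 19/13; a_2 = (19/13)/(19/3) = 3/13
  n = 3: D(3) = 3(3 + 7/6) = 25/2; numerator = -1(3/13) + 1(-6/13) = -9/13; a_3 = (-9/13)/(25/2) = -18/325
  n = 4: D(4) = 4(4 + 7/6) = 62/3; numerator = -1(-18/325) + 1(3/13) = 93/325; a_4 = (93/325)/(62/3) = 9/650
  n = 5: D(5) = 5(5 + 7/6) = 185/6; numerator = -1(9/650) + 1(-18/325) = -9/130; a_5 = (-9/130)/(185/6) = -27/12025

r = 5/3; a_0 = 1; a_1 = -6/13; a_2 = 3/13; a_3 = -18/325; a_4 = 9/650; a_5 = -27/12025


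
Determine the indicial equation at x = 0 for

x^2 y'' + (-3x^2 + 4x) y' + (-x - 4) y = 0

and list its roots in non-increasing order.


Divide by x^2 to reach normal form y'' + P_1(x) y' + P_2(x) y = 0 with P_1(x) = -3 + 4/x and P_2(x) = -1/x - 4/x^2.
x = 0 is a singular point because the y'-coefficient -3 + 4/x has a pole at x = 0 and the y-coefficient -1/x - 4/x^2 has a pole at x = 0.
It is a regular singular point because x P_1(x) = p(x) = 4 - 3x and x^2 P_2(x) = q(x) = -x - 4 are polynomials, hence analytic at x = 0.
p(0) = 4,  q(0) = -4.
Indicial equation: r(r-1) + p(0) r + q(0) = 0, i.e. r^2 + (p(0) - 1) r + q(0) = 0, i.e. r^2 + 3 r - 4 = 0.
Discriminant: (3)^2 - 4(-4) = 25, so r = (-3 ± 5)/2.
Solving: r_1 = 1, r_2 = -4.

indicial: r^2 + 3 r - 4 = 0; roots r_1 = 1, r_2 = -4


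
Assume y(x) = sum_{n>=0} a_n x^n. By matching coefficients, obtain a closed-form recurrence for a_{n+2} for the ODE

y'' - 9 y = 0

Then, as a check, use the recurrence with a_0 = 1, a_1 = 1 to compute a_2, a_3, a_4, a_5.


Substitute y = sum_n a_n x^n into y'' + (const) y = 0.
y''(x) = sum_{n>=0} (n+2)(n+1) a_{n+2} x^n.
The ODE becomes sum_n [(n+2)(n+1) a_{n+2} - 9 a_n] x^n = 0.
Setting each coefficient to zero gives the recurrence:
  (n+2)(n+1) a_{n+2} - 9 a_n = 0,
  a_{n+2} = 9 / ((n+1)(n+2)) a_n.

Check with a_0 = 1, a_1 = 1 (apply the recurrence for n = 0, 1, 2, 3): a_0 = 1, a_1 = 1, a_2 = 9/2, a_3 = 3/2, a_4 = 27/8, a_5 = 27/40.

a_{n+2} = 9/((n+1)(n+2)) * a_n; check: a_0 = 1, a_1 = 1, a_2 = 9/2, a_3 = 3/2, a_4 = 27/8, a_5 = 27/40


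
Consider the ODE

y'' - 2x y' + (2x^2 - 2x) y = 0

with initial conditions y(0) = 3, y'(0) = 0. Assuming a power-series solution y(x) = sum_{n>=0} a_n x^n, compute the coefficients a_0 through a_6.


Ansatz: y(x) = sum_{n>=0} a_n x^n, so y'(x) = sum_{n>=1} n a_n x^(n-1) and y''(x) = sum_{n>=2} n(n-1) a_n x^(n-2).
Substitute into P(x) y'' + Q(x) y' + R(x) y = 0 with P(x) = 1, Q(x) = -2x, R(x) = 2x^2 - 2x, and match powers of x.
Initial conditions: a_0 = 3, a_1 = 0.
Setting the coefficient of each power of x to zero and solving order by order (substituting the coefficients already found):
  x^0: 2 a_2 = 0  ->  a_2 = 0
  x^1: 6 a_3 - 2 a_1 - 2 a_0 = 0  ->  6 a_3 = 2 a_1 + 2 a_0 = 6  ->  a_3 = 1
  x^2: 12 a_4 - 4 a_2 - 2 a_1 + 2 a_0 = 0  ->  12 a_4 = 4 a_2 + 2 a_1 - 2 a_0 = -6  ->  a_4 = -1/2
  x^3: 20 a_5 - 6 a_3 - 2 a_2 + 2 a_1 = 0  ->  20 a_5 = 6 a_3 + 2 a_2 - 2 a_1 = 6  ->  a_5 = 3/10
  x^4: 30 a_6 - 8 a_4 - 2 a_3 + 2 a_2 = 0  ->  30 a_6 = 8 a_4 + 2 a_3 - 2 a_2 = -2  ->  a_6 = -1/15
Truncated series: y(x) = 3 + x^3 - (1/2) x^4 + (3/10) x^5 - (1/15) x^6 + O(x^7).

a_0 = 3; a_1 = 0; a_2 = 0; a_3 = 1; a_4 = -1/2; a_5 = 3/10; a_6 = -1/15


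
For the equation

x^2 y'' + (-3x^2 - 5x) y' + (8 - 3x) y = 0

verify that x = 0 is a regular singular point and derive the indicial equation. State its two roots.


Divide by x^2 to reach normal form y'' + P_1(x) y' + P_2(x) y = 0 with P_1(x) = -3 - 5/x and P_2(x) = -3/x + 8/x^2.
x = 0 is a singular point because the y'-coefficient -3 - 5/x has a pole at x = 0 and the y-coefficient -3/x + 8/x^2 has a pole at x = 0.
It is a regular singular point because x P_1(x) = p(x) = -3x - 5 and x^2 P_2(x) = q(x) = 8 - 3x are polynomials, hence analytic at x = 0.
p(0) = -5,  q(0) = 8.
Indicial equation: r(r-1) + p(0) r + q(0) = 0, i.e. r^2 + (p(0) - 1) r + q(0) = 0, i.e. r^2 - 6 r + 8 = 0.
Discriminant: (-6)^2 - 4(8) = 4, so r = (6 ± 2)/2.
Solving: r_1 = 4, r_2 = 2.

indicial: r^2 - 6 r + 8 = 0; roots r_1 = 4, r_2 = 2


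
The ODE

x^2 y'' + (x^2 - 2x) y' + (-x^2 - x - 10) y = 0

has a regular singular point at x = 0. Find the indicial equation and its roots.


Divide by x^2 to reach normal form y'' + P_1(x) y' + P_2(x) y = 0 with P_1(x) = 1 - 2/x and P_2(x) = -1 - 1/x - 10/x^2.
x = 0 is a singular point because the y'-coefficient 1 - 2/x has a pole at x = 0 and the y-coefficient -1 - 1/x - 10/x^2 has a pole at x = 0.
It is a regular singular point because x P_1(x) = p(x) = x - 2 and x^2 P_2(x) = q(x) = -x^2 - x - 10 are polynomials, hence analytic at x = 0.
p(0) = -2,  q(0) = -10.
Indicial equation: r(r-1) + p(0) r + q(0) = 0, i.e. r^2 + (p(0) - 1) r + q(0) = 0, i.e. r^2 - 3 r - 10 = 0.
Discriminant: (-3)^2 - 4(-10) = 49, so r = (3 ± 7)/2.
Solving: r_1 = 5, r_2 = -2.

indicial: r^2 - 3 r - 10 = 0; roots r_1 = 5, r_2 = -2


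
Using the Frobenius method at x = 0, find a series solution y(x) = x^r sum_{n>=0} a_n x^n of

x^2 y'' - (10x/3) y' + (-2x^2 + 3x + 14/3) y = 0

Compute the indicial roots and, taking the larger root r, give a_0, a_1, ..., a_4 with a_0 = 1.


Write in Frobenius form y'' + (p(x)/x) y' + (q(x)/x^2) y = 0:
  p(x) = -10/3,  q(x) = -2x^2 + 3x + 14/3.
Indicial equation: r(r-1) + (-10/3) r + (14/3) = 0 -> roots r_1 = 7/3, r_2 = 2.
Take r = r_1 = 7/3. Let y(x) = x^r sum_{n>=0} a_n x^n with a_0 = 1.
Substitute y = x^r sum a_n x^n and match x^{r+n}. The recurrence is
  D(n) a_n + 3 a_{n-1} - 2 a_{n-2} = 0,  where D(n) = (r+n)(r+n-1) + (-10/3)(r+n) + (14/3).
  a_n = [-3 a_{n-1} + 2 a_{n-2}] / D(n).
Since the indicial polynomial factors as (r - r_1)(r - r_2), D(n) = (r_1 + n - r_1)(r_1 + n - r_2) = n(n + 1/3).
Evaluating step by step (a_0 = 1):
  n = 1: D(1) = 1(1 + 1/3) = 4/3; numerator = -3(1) = -3; a_1 = (-3)/(4/3) = -9/4
  n = 2: D(2) = 2(2 + 1/3) = 14/3; numerator = -3(-9/4) + 2(1) = 35/4; a_2 = (35/4)/(14/3) = 15/8
  n = 3: D(3) = 3(3 + 1/3) = 10; numerator = -3(15/8) + 2(-9/4) = -81/8; a_3 = (-81/8)/(10) = -81/80
  n = 4: D(4) = 4(4 + 1/3) = 52/3; numerator = -3(-81/80) + 2(15/8) = 543/80; a_4 = (543/80)/(52/3) = 1629/4160

r = 7/3; a_0 = 1; a_1 = -9/4; a_2 = 15/8; a_3 = -81/80; a_4 = 1629/4160


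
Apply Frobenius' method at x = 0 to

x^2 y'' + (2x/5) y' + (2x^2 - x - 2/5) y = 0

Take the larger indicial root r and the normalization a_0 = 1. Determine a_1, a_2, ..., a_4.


Write in Frobenius form y'' + (p(x)/x) y' + (q(x)/x^2) y = 0:
  p(x) = 2/5,  q(x) = 2x^2 - x - 2/5.
Indicial equation: r(r-1) + (2/5) r + (-2/5) = 0 -> roots r_1 = 1, r_2 = -2/5.
Take r = r_1 = 1. Let y(x) = x^r sum_{n>=0} a_n x^n with a_0 = 1.
Substitute y = x^r sum a_n x^n and match x^{r+n}. The recurrence is
  D(n) a_n - 1 a_{n-1} + 2 a_{n-2} = 0,  where D(n) = (r+n)(r+n-1) + (2/5)(r+n) + (-2/5).
  a_n = [1 a_{n-1} - 2 a_{n-2}] / D(n).
Since the indicial polynomial factors as (r - r_1)(r - r_2), D(n) = (r_1 + n - r_1)(r_1 + n - r_2) = n(n + 7/5).
Evaluating step by step (a_0 = 1):
  n = 1: D(1) = 1(1 + 7/5) = 12/5; numerator = 1(1) = 1; a_1 = (1)/(12/5) = 5/12
  n = 2: D(2) = 2(2 + 7/5) = 34/5; numerator = 1(5/12) - 2(1) = -19/12; a_2 = (-19/12)/(34/5) = -95/408
  n = 3: D(3) = 3(3 + 7/5) = 66/5; numerator = 1(-95/408) - 2(5/12) = -145/136; a_3 = (-145/136)/(66/5) = -725/8976
  n = 4: D(4) = 4(4 + 7/5) = 108/5; numerator = 1(-725/8976) - 2(-95/408) = 3455/8976; a_4 = (3455/8976)/(108/5) = 17275/969408

r = 1; a_0 = 1; a_1 = 5/12; a_2 = -95/408; a_3 = -725/8976; a_4 = 17275/969408


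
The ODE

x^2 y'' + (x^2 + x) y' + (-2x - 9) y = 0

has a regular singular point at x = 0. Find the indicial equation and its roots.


Divide by x^2 to reach normal form y'' + P_1(x) y' + P_2(x) y = 0 with P_1(x) = 1 + 1/x and P_2(x) = -2/x - 9/x^2.
x = 0 is a singular point because the y'-coefficient 1 + 1/x has a pole at x = 0 and the y-coefficient -2/x - 9/x^2 has a pole at x = 0.
It is a regular singular point because x P_1(x) = p(x) = x + 1 and x^2 P_2(x) = q(x) = -2x - 9 are polynomials, hence analytic at x = 0.
p(0) = 1,  q(0) = -9.
Indicial equation: r(r-1) + p(0) r + q(0) = 0, i.e. r^2 + (p(0) - 1) r + q(0) = 0, i.e. r^2 - 9 = 0.
Discriminant: (0)^2 - 4(-9) = 36, so r = (0 ± 6)/2.
Solving: r_1 = 3, r_2 = -3.

indicial: r^2 - 9 = 0; roots r_1 = 3, r_2 = -3


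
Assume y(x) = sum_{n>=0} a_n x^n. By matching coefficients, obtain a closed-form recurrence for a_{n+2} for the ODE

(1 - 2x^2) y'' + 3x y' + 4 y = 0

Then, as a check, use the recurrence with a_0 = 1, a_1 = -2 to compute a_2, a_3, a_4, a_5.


Substitute y = sum_n a_n x^n.
(1 - 2 x^2) y'' contributes (n+2)(n+1) a_{n+2} - 2 n(n-1) a_n at x^n.
3 x y'(x) contributes 3 n a_n at x^n.
4 y(x) contributes 4 a_n at x^n.
Matching x^n: (n+2)(n+1) a_{n+2} + (-2 n(n-1) + 3 n + 4) a_n = 0.
Thus a_{n+2} = (2 n(n-1) - 3 n - 4) / ((n+1)(n+2)) * a_n.

Check with a_0 = 1, a_1 = -2 (apply the recurrence for n = 0, 1, 2, 3): a_0 = 1, a_1 = -2, a_2 = -2, a_3 = 7/3, a_4 = 1, a_5 = -7/60.

a_(n+2) = (2 n(n-1) - 3 n - 4) / ((n+1)(n+2)) * a_n; check: a_0 = 1, a_1 = -2, a_2 = -2, a_3 = 7/3, a_4 = 1, a_5 = -7/60


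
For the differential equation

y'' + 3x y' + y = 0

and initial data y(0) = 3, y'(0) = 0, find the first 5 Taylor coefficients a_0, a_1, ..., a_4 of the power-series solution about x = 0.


Ansatz: y(x) = sum_{n>=0} a_n x^n, so y'(x) = sum_{n>=1} n a_n x^(n-1) and y''(x) = sum_{n>=2} n(n-1) a_n x^(n-2).
Substitute into P(x) y'' + Q(x) y' + R(x) y = 0 with P(x) = 1, Q(x) = 3x, R(x) = 1, and match powers of x.
Initial conditions: a_0 = 3, a_1 = 0.
Setting the coefficient of each power of x to zero and solving order by order (substituting the coefficients already found):
  x^0: 2 a_2 + a_0 = 0  ->  2 a_2 = -a_0 = -3  ->  a_2 = -3/2
  x^1: 6 a_3 + 4 a_1 = 0  ->  6 a_3 = -4 a_1 = 0  ->  a_3 = 0
  x^2: 12 a_4 + 7 a_2 = 0  ->  12 a_4 = -7 a_2 = 21/2  ->  a_4 = 7/8
Truncated series: y(x) = 3 - (3/2) x^2 + (7/8) x^4 + O(x^5).

a_0 = 3; a_1 = 0; a_2 = -3/2; a_3 = 0; a_4 = 7/8


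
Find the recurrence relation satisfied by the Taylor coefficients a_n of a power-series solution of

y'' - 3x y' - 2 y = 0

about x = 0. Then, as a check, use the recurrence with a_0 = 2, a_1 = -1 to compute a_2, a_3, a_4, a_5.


Substitute y = sum_n a_n x^n.
y''(x) has coefficient (n+2)(n+1) a_{n+2} at x^n;
-3 x y'(x) has coefficient -3 n a_n at x^n (shift);
-2 y(x) has coefficient -2 a_n at x^n.
Matching x^n: (n+2)(n+1) a_{n+2} + (-3n - 2) a_n = 0.
Thus a_{n+2} = (3n + 2) / ((n+1)(n+2)) * a_n.

Check with a_0 = 2, a_1 = -1 (apply the recurrence for n = 0, 1, 2, 3): a_0 = 2, a_1 = -1, a_2 = 2, a_3 = -5/6, a_4 = 4/3, a_5 = -11/24.

a_(n+2) = (3n + 2) / ((n+1)(n+2)) * a_n; check: a_0 = 2, a_1 = -1, a_2 = 2, a_3 = -5/6, a_4 = 4/3, a_5 = -11/24


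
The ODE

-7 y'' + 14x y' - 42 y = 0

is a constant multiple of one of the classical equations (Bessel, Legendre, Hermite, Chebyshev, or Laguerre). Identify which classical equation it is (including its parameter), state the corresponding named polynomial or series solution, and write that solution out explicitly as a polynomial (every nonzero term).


All three coefficients share the factor -7; dividing through by -7 gives  y'' - 2x y' + 6 y = 0.
This matches the Hermite equation y'' - 2x y' + 2n y = 0 with 2n = 6, so n = 3; the polynomial solution is H_3(x).
With y = sum_k a_k x^k, matching x^k gives (k+2)(k+1) a_{k+2} = 2(k - n) a_k = 2(k - 3) a_k. The right side vanishes at k = 3, so the series with the parity of 3 terminates at degree 3.
Standard normalization: leading coefficient of H_n is 2^n, so a_3 = 2^3 = 8. Work downward with a_k = (k+1)(k+2) a_{k+2} / (2(k - n)):
  a_1 = (2)(3)(8) / (2(1 - 3)) = 48/(-4) = -12
Hence H_3(x) = 8 x^3 - 12 x.

H_3(x); series = 8 x^3 - 12 x


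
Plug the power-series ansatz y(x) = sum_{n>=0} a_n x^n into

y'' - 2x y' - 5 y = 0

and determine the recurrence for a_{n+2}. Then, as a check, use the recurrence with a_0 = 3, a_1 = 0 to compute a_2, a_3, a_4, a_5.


Substitute y = sum_n a_n x^n.
y''(x) has coefficient (n+2)(n+1) a_{n+2} at x^n;
-2 x y'(x) has coefficient -2 n a_n at x^n (shift);
-5 y(x) has coefficient -5 a_n at x^n.
Matching x^n: (n+2)(n+1) a_{n+2} + (-2n - 5) a_n = 0.
Thus a_{n+2} = (2n + 5) / ((n+1)(n+2)) * a_n.

Check with a_0 = 3, a_1 = 0 (apply the recurrence for n = 0, 1, 2, 3): a_0 = 3, a_1 = 0, a_2 = 15/2, a_3 = 0, a_4 = 45/8, a_5 = 0.

a_(n+2) = (2n + 5) / ((n+1)(n+2)) * a_n; check: a_0 = 3, a_1 = 0, a_2 = 15/2, a_3 = 0, a_4 = 45/8, a_5 = 0


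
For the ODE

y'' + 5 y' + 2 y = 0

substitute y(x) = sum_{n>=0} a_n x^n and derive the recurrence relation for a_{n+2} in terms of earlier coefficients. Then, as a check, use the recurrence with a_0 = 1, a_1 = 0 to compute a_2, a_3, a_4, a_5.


Substitute y = sum_n a_n x^n.
y''(x) has coefficient (n+2)(n+1) a_{n+2} at x^n;
5 y'(x) has coefficient 5 (n+1) a_{n+1} at x^n;
2 y(x) has coefficient 2 a_n at x^n.
Matching x^n: (n+2)(n+1) a_{n+2} + 5 (n+1) a_{n+1} + 2 a_n = 0.
Thus a_{n+2} = [-5 (n+1) a_{n+1} - 2 a_n] / ((n+1)(n+2)).

Check with a_0 = 1, a_1 = 0 (apply the recurrence for n = 0, 1, 2, 3): a_0 = 1, a_1 = 0, a_2 = -1, a_3 = 5/3, a_4 = -23/12, a_5 = 7/4.

a_(n+2) = [-5 (n+1) a_(n+1) - 2 a_n] / ((n+1)(n+2)); check: a_0 = 1, a_1 = 0, a_2 = -1, a_3 = 5/3, a_4 = -23/12, a_5 = 7/4


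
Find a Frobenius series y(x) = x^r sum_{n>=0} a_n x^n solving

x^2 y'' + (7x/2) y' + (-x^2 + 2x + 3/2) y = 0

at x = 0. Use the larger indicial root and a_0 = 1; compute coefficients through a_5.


Write in Frobenius form y'' + (p(x)/x) y' + (q(x)/x^2) y = 0:
  p(x) = 7/2,  q(x) = -x^2 + 2x + 3/2.
Indicial equation: r(r-1) + (7/2) r + (3/2) = 0 -> roots r_1 = -1, r_2 = -3/2.
Take r = r_1 = -1. Let y(x) = x^r sum_{n>=0} a_n x^n with a_0 = 1.
Substitute y = x^r sum a_n x^n and match x^{r+n}. The recurrence is
  D(n) a_n + 2 a_{n-1} - 1 a_{n-2} = 0,  where D(n) = (r+n)(r+n-1) + (7/2)(r+n) + (3/2).
  a_n = [-2 a_{n-1} + 1 a_{n-2}] / D(n).
Since the indicial polynomial factors as (r - r_1)(r - r_2), D(n) = (r_1 + n - r_1)(r_1 + n - r_2) = n(n + 1/2).
Evaluating step by step (a_0 = 1):
  n = 1: D(1) = 1(1 + 1/2) = 3/2; numerator = -2(1) = -2; a_1 = (-2)/(3/2) = -4/3
  n = 2: D(2) = 2(2 + 1/2) = 5; numerator = -2(-4/3) + 1(1) = 11/3; a_2 = (11/3)/(5) = 11/15
  n = 3: D(3) = 3(3 + 1/2) = 21/2; numerator = -2(11/15) + 1(-4/3) = -14/5; a_3 = (-14/5)/(21/2) = -4/15
  n = 4: D(4) = 4(4 + 1/2) = 18; numerator = -2(-4/15) + 1(11/15) = 19/15; a_4 = (19/15)/(18) = 19/270
  n = 5: D(5) = 5(5 + 1/2) = 55/2; numerator = -2(19/270) + 1(-4/15) = -11/27; a_5 = (-11/27)/(55/2) = -2/135

r = -1; a_0 = 1; a_1 = -4/3; a_2 = 11/15; a_3 = -4/15; a_4 = 19/270; a_5 = -2/135


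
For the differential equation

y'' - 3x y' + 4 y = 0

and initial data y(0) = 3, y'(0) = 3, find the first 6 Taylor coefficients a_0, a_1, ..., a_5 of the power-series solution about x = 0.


Ansatz: y(x) = sum_{n>=0} a_n x^n, so y'(x) = sum_{n>=1} n a_n x^(n-1) and y''(x) = sum_{n>=2} n(n-1) a_n x^(n-2).
Substitute into P(x) y'' + Q(x) y' + R(x) y = 0 with P(x) = 1, Q(x) = -3x, R(x) = 4, and match powers of x.
Initial conditions: a_0 = 3, a_1 = 3.
Setting the coefficient of each power of x to zero and solving order by order (substituting the coefficients already found):
  x^0: 2 a_2 + 4 a_0 = 0  ->  2 a_2 = -4 a_0 = -12  ->  a_2 = -6
  x^1: 6 a_3 + a_1 = 0  ->  6 a_3 = -a_1 = -3  ->  a_3 = -1/2
  x^2: 12 a_4 - 2 a_2 = 0  ->  12 a_4 = 2 a_2 = -12  ->  a_4 = -1
  x^3: 20 a_5 - 5 a_3 = 0  ->  20 a_5 = 5 a_3 = -5/2  ->  a_5 = -1/8
Truncated series: y(x) = 3 + 3 x - 6 x^2 - (1/2) x^3 - x^4 - (1/8) x^5 + O(x^6).

a_0 = 3; a_1 = 3; a_2 = -6; a_3 = -1/2; a_4 = -1; a_5 = -1/8


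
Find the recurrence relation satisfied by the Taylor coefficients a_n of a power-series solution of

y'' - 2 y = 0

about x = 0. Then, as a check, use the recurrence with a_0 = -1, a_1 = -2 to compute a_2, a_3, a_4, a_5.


Substitute y = sum_n a_n x^n into y'' + (const) y = 0.
y''(x) = sum_{n>=0} (n+2)(n+1) a_{n+2} x^n.
The ODE becomes sum_n [(n+2)(n+1) a_{n+2} - 2 a_n] x^n = 0.
Setting each coefficient to zero gives the recurrence:
  (n+2)(n+1) a_{n+2} - 2 a_n = 0,
  a_{n+2} = 2 / ((n+1)(n+2)) a_n.

Check with a_0 = -1, a_1 = -2 (apply the recurrence for n = 0, 1, 2, 3): a_0 = -1, a_1 = -2, a_2 = -1, a_3 = -2/3, a_4 = -1/6, a_5 = -1/15.

a_{n+2} = 2/((n+1)(n+2)) * a_n; check: a_0 = -1, a_1 = -2, a_2 = -1, a_3 = -2/3, a_4 = -1/6, a_5 = -1/15


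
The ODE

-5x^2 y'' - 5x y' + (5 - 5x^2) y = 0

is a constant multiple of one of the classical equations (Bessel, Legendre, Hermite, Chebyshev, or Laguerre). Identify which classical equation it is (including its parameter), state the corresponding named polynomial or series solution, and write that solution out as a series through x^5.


All three coefficients share the factor -5; dividing through by -5 gives  x^2 y'' + x y' + (x^2 - 1) y = 0.
This matches the Bessel equation x^2 y'' + x y' + (x^2 - nu^2) y = 0 with nu^2 = 1, so nu = 1; the solution bounded at x = 0 is J_1(x).
Frobenius at x = 0: indicial roots ±nu; for r = nu the recurrence k(k + 2nu) c_k = -c_{k-2} gives the standard series J_nu(x) = sum_{k>=0} (-1)^k / (k! (k+nu)!) (x/2)^(2k+nu). Evaluate the first 3 terms:
  k = 0: (-1)^0 / (0! * 1! * 2^1) x^1 = 1/(1*1*2) x^1 = (1/2) x^1
  k = 1: (-1)^1 / (1! * 2! * 2^3) x^3 = -1/(1*2*8) x^3 = (-1/16) x^3
  k = 2: (-1)^2 / (2! * 3! * 2^5) x^5 = 1/(2*6*32) x^5 = (1/384) x^5
Hence J_1(x) = x^5/384 - x^3/16 + x/2 + ....

J_1(x); series = x^5/384 - x^3/16 + x/2


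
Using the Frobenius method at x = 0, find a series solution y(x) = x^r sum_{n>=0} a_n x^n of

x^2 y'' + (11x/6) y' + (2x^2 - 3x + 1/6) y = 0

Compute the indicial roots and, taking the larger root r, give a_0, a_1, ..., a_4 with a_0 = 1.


Write in Frobenius form y'' + (p(x)/x) y' + (q(x)/x^2) y = 0:
  p(x) = 11/6,  q(x) = 2x^2 - 3x + 1/6.
Indicial equation: r(r-1) + (11/6) r + (1/6) = 0 -> roots r_1 = -1/3, r_2 = -1/2.
Take r = r_1 = -1/3. Let y(x) = x^r sum_{n>=0} a_n x^n with a_0 = 1.
Substitute y = x^r sum a_n x^n and match x^{r+n}. The recurrence is
  D(n) a_n - 3 a_{n-1} + 2 a_{n-2} = 0,  where D(n) = (r+n)(r+n-1) + (11/6)(r+n) + (1/6).
  a_n = [3 a_{n-1} - 2 a_{n-2}] / D(n).
Since the indicial polynomial factors as (r - r_1)(r - r_2), D(n) = (r_1 + n - r_1)(r_1 + n - r_2) = n(n + 1/6).
Evaluating step by step (a_0 = 1):
  n = 1: D(1) = 1(1 + 1/6) = 7/6; numerator = 3(1) = 3; a_1 = (3)/(7/6) = 18/7
  n = 2: D(2) = 2(2 + 1/6) = 13/3; numerator = 3(18/7) - 2(1) = 40/7; a_2 = (40/7)/(13/3) = 120/91
  n = 3: D(3) = 3(3 + 1/6) = 19/2; numerator = 3(120/91) - 2(18/7) = -108/91; a_3 = (-108/91)/(19/2) = -216/1729
  n = 4: D(4) = 4(4 + 1/6) = 50/3; numerator = 3(-216/1729) - 2(120/91) = -744/247; a_4 = (-744/247)/(50/3) = -1116/6175

r = -1/3; a_0 = 1; a_1 = 18/7; a_2 = 120/91; a_3 = -216/1729; a_4 = -1116/6175


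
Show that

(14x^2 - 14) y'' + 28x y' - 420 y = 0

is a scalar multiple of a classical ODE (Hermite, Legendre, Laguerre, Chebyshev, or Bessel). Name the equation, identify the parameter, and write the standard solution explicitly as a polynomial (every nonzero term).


All three coefficients share the factor -14; dividing through by -14 gives  (1 - x^2) y'' - 2x y' + 30 y = 0.
This matches the Legendre equation (1 - x^2) y'' - 2x y' + n(n+1) y = 0 (note the -2x y' term) with n(n+1) = 30, so n = 5; the polynomial solution is P_5(x).
With y = sum_k a_k x^k, matching x^k gives (k+2)(k+1) a_{k+2} = [k(k+1) - n(n+1)] a_k = (k - 5)(k + 6) a_k. The right side vanishes at k = 5, so the series with the parity of 5 terminates at degree 5.
Standard normalization (P_n(1) = 1): leading coefficient (2n)!/(2^n (n!)^2) = 3628800/(32*14400) = 63/8, so a_5 = 63/8. Work downward with a_k = (k+1)(k+2) a_{k+2} / ((k - 5)(k + 6)):
  a_3 = (4)(5)(63/8) / ((3 - 5)(3 + 6)) = (315/2)/(-18) = -35/4
  a_1 = (2)(3)(-35/4) / ((1 - 5)(1 + 6)) = (-105/2)/(-28) = 15/8
Hence P_5(x) = 63 x^5/8 - 35 x^3/4 + 15 x/8.

P_5(x); series = 63 x^5/8 - 35 x^3/4 + 15 x/8


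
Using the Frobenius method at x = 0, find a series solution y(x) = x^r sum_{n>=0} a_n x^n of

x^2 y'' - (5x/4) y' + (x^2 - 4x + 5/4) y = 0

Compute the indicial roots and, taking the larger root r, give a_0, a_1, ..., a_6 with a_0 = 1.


Write in Frobenius form y'' + (p(x)/x) y' + (q(x)/x^2) y = 0:
  p(x) = -5/4,  q(x) = x^2 - 4x + 5/4.
Indicial equation: r(r-1) + (-5/4) r + (5/4) = 0 -> roots r_1 = 5/4, r_2 = 1.
Take r = r_1 = 5/4. Let y(x) = x^r sum_{n>=0} a_n x^n with a_0 = 1.
Substitute y = x^r sum a_n x^n and match x^{r+n}. The recurrence is
  D(n) a_n - 4 a_{n-1} + 1 a_{n-2} = 0,  where D(n) = (r+n)(r+n-1) + (-5/4)(r+n) + (5/4).
  a_n = [4 a_{n-1} - 1 a_{n-2}] / D(n).
Since the indicial polynomial factors as (r - r_1)(r - r_2), D(n) = (r_1 + n - r_1)(r_1 + n - r_2) = n(n + 1/4).
Evaluating step by step (a_0 = 1):
  n = 1: D(1) = 1(1 + 1/4) = 5/4; numerator = 4(1) = 4; a_1 = (4)/(5/4) = 16/5
  n = 2: D(2) = 2(2 + 1/4) = 9/2; numerator = 4(16/5) - 1(1) = 59/5; a_2 = (59/5)/(9/2) = 118/45
  n = 3: D(3) = 3(3 + 1/4) = 39/4; numerator = 4(118/45) - 1(16/5) = 328/45; a_3 = (328/45)/(39/4) = 1312/1755
  n = 4: D(4) = 4(4 + 1/4) = 17; numerator = 4(1312/1755) - 1(118/45) = 646/1755; a_4 = (646/1755)/(17) = 38/1755
  n = 5: D(5) = 5(5 + 1/4) = 105/4; numerator = 4(38/1755) - 1(1312/1755) = -232/351; a_5 = (-232/351)/(105/4) = -928/36855
  n = 6: D(6) = 6(6 + 1/4) = 75/2; numerator = 4(-928/36855) - 1(38/1755) = -902/7371; a_6 = (-902/7371)/(75/2) = -1804/552825

r = 5/4; a_0 = 1; a_1 = 16/5; a_2 = 118/45; a_3 = 1312/1755; a_4 = 38/1755; a_5 = -928/36855; a_6 = -1804/552825


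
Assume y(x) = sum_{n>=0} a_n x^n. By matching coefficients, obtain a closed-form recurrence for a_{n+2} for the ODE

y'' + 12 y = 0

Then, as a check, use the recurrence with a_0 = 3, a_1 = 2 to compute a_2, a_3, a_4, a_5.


Substitute y = sum_n a_n x^n into y'' + (const) y = 0.
y''(x) = sum_{n>=0} (n+2)(n+1) a_{n+2} x^n.
The ODE becomes sum_n [(n+2)(n+1) a_{n+2} + 12 a_n] x^n = 0.
Setting each coefficient to zero gives the recurrence:
  (n+2)(n+1) a_{n+2} + 12 a_n = 0,
  a_{n+2} = -12 / ((n+1)(n+2)) a_n.

Check with a_0 = 3, a_1 = 2 (apply the recurrence for n = 0, 1, 2, 3): a_0 = 3, a_1 = 2, a_2 = -18, a_3 = -4, a_4 = 18, a_5 = 12/5.

a_{n+2} = -12/((n+1)(n+2)) * a_n; check: a_0 = 3, a_1 = 2, a_2 = -18, a_3 = -4, a_4 = 18, a_5 = 12/5


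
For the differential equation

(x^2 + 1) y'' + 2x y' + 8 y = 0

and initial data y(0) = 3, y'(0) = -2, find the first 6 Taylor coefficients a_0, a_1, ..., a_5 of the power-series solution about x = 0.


Ansatz: y(x) = sum_{n>=0} a_n x^n, so y'(x) = sum_{n>=1} n a_n x^(n-1) and y''(x) = sum_{n>=2} n(n-1) a_n x^(n-2).
Substitute into P(x) y'' + Q(x) y' + R(x) y = 0 with P(x) = x^2 + 1, Q(x) = 2x, R(x) = 8, and match powers of x.
Initial conditions: a_0 = 3, a_1 = -2.
Setting the coefficient of each power of x to zero and solving order by order (substituting the coefficients already found):
  x^0: 2 a_2 + 8 a_0 = 0  ->  2 a_2 = -8 a_0 = -24  ->  a_2 = -12
  x^1: 6 a_3 + 10 a_1 = 0  ->  6 a_3 = -10 a_1 = 20  ->  a_3 = 10/3
  x^2: 12 a_4 + 14 a_2 = 0  ->  12 a_4 = -14 a_2 = 168  ->  a_4 = 14
  x^3: 20 a_5 + 20 a_3 = 0  ->  20 a_5 = -20 a_3 = -200/3  ->  a_5 = -10/3
Truncated series: y(x) = 3 - 2 x - 12 x^2 + (10/3) x^3 + 14 x^4 - (10/3) x^5 + O(x^6).

a_0 = 3; a_1 = -2; a_2 = -12; a_3 = 10/3; a_4 = 14; a_5 = -10/3


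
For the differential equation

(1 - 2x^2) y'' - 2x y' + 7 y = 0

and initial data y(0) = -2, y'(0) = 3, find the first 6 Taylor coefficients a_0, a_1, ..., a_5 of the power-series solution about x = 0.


Ansatz: y(x) = sum_{n>=0} a_n x^n, so y'(x) = sum_{n>=1} n a_n x^(n-1) and y''(x) = sum_{n>=2} n(n-1) a_n x^(n-2).
Substitute into P(x) y'' + Q(x) y' + R(x) y = 0 with P(x) = 1 - 2x^2, Q(x) = -2x, R(x) = 7, and match powers of x.
Initial conditions: a_0 = -2, a_1 = 3.
Setting the coefficient of each power of x to zero and solving order by order (substituting the coefficients already found):
  x^0: 2 a_2 + 7 a_0 = 0  ->  2 a_2 = -7 a_0 = 14  ->  a_2 = 7
  x^1: 6 a_3 + 5 a_1 = 0  ->  6 a_3 = -5 a_1 = -15  ->  a_3 = -5/2
  x^2: 12 a_4 - a_2 = 0  ->  12 a_4 = a_2 = 7  ->  a_4 = 7/12
  x^3: 20 a_5 - 11 a_3 = 0  ->  20 a_5 = 11 a_3 = -55/2  ->  a_5 = -11/8
Truncated series: y(x) = -2 + 3 x + 7 x^2 - (5/2) x^3 + (7/12) x^4 - (11/8) x^5 + O(x^6).

a_0 = -2; a_1 = 3; a_2 = 7; a_3 = -5/2; a_4 = 7/12; a_5 = -11/8


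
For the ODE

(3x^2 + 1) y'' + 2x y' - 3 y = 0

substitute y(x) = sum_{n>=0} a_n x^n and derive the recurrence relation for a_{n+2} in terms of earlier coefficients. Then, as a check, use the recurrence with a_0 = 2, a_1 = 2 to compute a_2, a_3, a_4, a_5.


Substitute y = sum_n a_n x^n.
(1 + 3 x^2) y'' contributes (n+2)(n+1) a_{n+2} + 3 n(n-1) a_n at x^n.
2 x y'(x) contributes 2 n a_n at x^n.
-3 y(x) contributes -3 a_n at x^n.
Matching x^n: (n+2)(n+1) a_{n+2} + (3 n(n-1) + 2 n - 3) a_n = 0.
Thus a_{n+2} = (-3 n(n-1) - 2 n + 3) / ((n+1)(n+2)) * a_n.

Check with a_0 = 2, a_1 = 2 (apply the recurrence for n = 0, 1, 2, 3): a_0 = 2, a_1 = 2, a_2 = 3, a_3 = 1/3, a_4 = -7/4, a_5 = -7/20.

a_(n+2) = (-3 n(n-1) - 2 n + 3) / ((n+1)(n+2)) * a_n; check: a_0 = 2, a_1 = 2, a_2 = 3, a_3 = 1/3, a_4 = -7/4, a_5 = -7/20


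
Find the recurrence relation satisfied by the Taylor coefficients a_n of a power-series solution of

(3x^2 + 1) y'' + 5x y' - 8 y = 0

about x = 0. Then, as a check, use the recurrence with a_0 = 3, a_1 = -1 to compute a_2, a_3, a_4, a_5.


Substitute y = sum_n a_n x^n.
(1 + 3 x^2) y'' contributes (n+2)(n+1) a_{n+2} + 3 n(n-1) a_n at x^n.
5 x y'(x) contributes 5 n a_n at x^n.
-8 y(x) contributes -8 a_n at x^n.
Matching x^n: (n+2)(n+1) a_{n+2} + (3 n(n-1) + 5 n - 8) a_n = 0.
Thus a_{n+2} = (-3 n(n-1) - 5 n + 8) / ((n+1)(n+2)) * a_n.

Check with a_0 = 3, a_1 = -1 (apply the recurrence for n = 0, 1, 2, 3): a_0 = 3, a_1 = -1, a_2 = 12, a_3 = -1/2, a_4 = -8, a_5 = 5/8.

a_(n+2) = (-3 n(n-1) - 5 n + 8) / ((n+1)(n+2)) * a_n; check: a_0 = 3, a_1 = -1, a_2 = 12, a_3 = -1/2, a_4 = -8, a_5 = 5/8


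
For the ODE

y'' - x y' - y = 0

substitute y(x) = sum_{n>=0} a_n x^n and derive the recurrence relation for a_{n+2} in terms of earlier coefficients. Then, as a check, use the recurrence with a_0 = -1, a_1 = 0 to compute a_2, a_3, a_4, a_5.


Substitute y = sum_n a_n x^n.
y''(x) has coefficient (n+2)(n+1) a_{n+2} at x^n;
-x y'(x) has coefficient -n a_n at x^n (shift);
-y(x) has coefficient -1 a_n at x^n.
Matching x^n: (n+2)(n+1) a_{n+2} + (-n - 1) a_n = 0.
Thus a_{n+2} = (n + 1) / ((n+1)(n+2)) * a_n.

Check with a_0 = -1, a_1 = 0 (apply the recurrence for n = 0, 1, 2, 3): a_0 = -1, a_1 = 0, a_2 = -1/2, a_3 = 0, a_4 = -1/8, a_5 = 0.

a_(n+2) = (n + 1) / ((n+1)(n+2)) * a_n; check: a_0 = -1, a_1 = 0, a_2 = -1/2, a_3 = 0, a_4 = -1/8, a_5 = 0


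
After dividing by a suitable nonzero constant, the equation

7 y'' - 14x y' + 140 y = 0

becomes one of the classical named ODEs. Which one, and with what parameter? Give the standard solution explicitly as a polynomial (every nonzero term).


All three coefficients share the factor 7; dividing through by 7 gives  y'' - 2x y' + 20 y = 0.
This matches the Hermite equation y'' - 2x y' + 2n y = 0 with 2n = 20, so n = 10; the polynomial solution is H_10(x).
With y = sum_k a_k x^k, matching x^k gives (k+2)(k+1) a_{k+2} = 2(k - n) a_k = 2(k - 10) a_k. The right side vanishes at k = 10, so the series with the parity of 10 terminates at degree 10.
Standard normalization: leading coefficient of H_n is 2^n, so a_10 = 2^10 = 1024. Work downward with a_k = (k+1)(k+2) a_{k+2} / (2(k - n)):
  a_8 = (9)(10)(1024) / (2(8 - 10)) = 92160/(-4) = -23040
  a_6 = (7)(8)(-23040) / (2(6 - 10)) = -1290240/(-8) = 161280
  a_4 = (5)(6)(161280) / (2(4 - 10)) = 4838400/(-12) = -403200
  a_2 = (3)(4)(-403200) / (2(2 - 10)) = -4838400/(-16) = 302400
  a_0 = (1)(2)(302400) / (2(0 - 10)) = 604800/(-20) = -30240
Hence H_10(x) = 1024 x^10 - 23040 x^8 + 161280 x^6 - 403200 x^4 + 302400 x^2 - 30240.

H_10(x); series = 1024 x^10 - 23040 x^8 + 161280 x^6 - 403200 x^4 + 302400 x^2 - 30240


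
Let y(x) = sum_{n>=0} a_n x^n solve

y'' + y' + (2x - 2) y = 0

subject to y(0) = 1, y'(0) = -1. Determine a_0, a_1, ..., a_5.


Ansatz: y(x) = sum_{n>=0} a_n x^n, so y'(x) = sum_{n>=1} n a_n x^(n-1) and y''(x) = sum_{n>=2} n(n-1) a_n x^(n-2).
Substitute into P(x) y'' + Q(x) y' + R(x) y = 0 with P(x) = 1, Q(x) = 1, R(x) = 2x - 2, and match powers of x.
Initial conditions: a_0 = 1, a_1 = -1.
Setting the coefficient of each power of x to zero and solving order by order (substituting the coefficients already found):
  x^0: 2 a_2 + a_1 - 2 a_0 = 0  ->  2 a_2 = -a_1 + 2 a_0 = 3  ->  a_2 = 3/2
  x^1: 6 a_3 + 2 a_2 - 2 a_1 + 2 a_0 = 0  ->  6 a_3 = -2 a_2 + 2 a_1 - 2 a_0 = -7  ->  a_3 = -7/6
  x^2: 12 a_4 + 3 a_3 - 2 a_2 + 2 a_1 = 0  ->  12 a_4 = -3 a_3 + 2 a_2 - 2 a_1 = 17/2  ->  a_4 = 17/24
  x^3: 20 a_5 + 4 a_4 - 2 a_3 + 2 a_2 = 0  ->  20 a_5 = -4 a_4 + 2 a_3 - 2 a_2 = -49/6  ->  a_5 = -49/120
Truncated series: y(x) = 1 - x + (3/2) x^2 - (7/6) x^3 + (17/24) x^4 - (49/120) x^5 + O(x^6).

a_0 = 1; a_1 = -1; a_2 = 3/2; a_3 = -7/6; a_4 = 17/24; a_5 = -49/120


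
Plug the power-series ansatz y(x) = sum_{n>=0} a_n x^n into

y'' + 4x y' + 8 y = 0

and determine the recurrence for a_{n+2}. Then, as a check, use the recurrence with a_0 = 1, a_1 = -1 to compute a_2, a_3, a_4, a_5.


Substitute y = sum_n a_n x^n.
y''(x) has coefficient (n+2)(n+1) a_{n+2} at x^n;
4 x y'(x) has coefficient 4 n a_n at x^n (shift);
8 y(x) has coefficient 8 a_n at x^n.
Matching x^n: (n+2)(n+1) a_{n+2} + (4n + 8) a_n = 0.
Thus a_{n+2} = (-4n - 8) / ((n+1)(n+2)) * a_n.

Check with a_0 = 1, a_1 = -1 (apply the recurrence for n = 0, 1, 2, 3): a_0 = 1, a_1 = -1, a_2 = -4, a_3 = 2, a_4 = 16/3, a_5 = -2.

a_(n+2) = (-4n - 8) / ((n+1)(n+2)) * a_n; check: a_0 = 1, a_1 = -1, a_2 = -4, a_3 = 2, a_4 = 16/3, a_5 = -2


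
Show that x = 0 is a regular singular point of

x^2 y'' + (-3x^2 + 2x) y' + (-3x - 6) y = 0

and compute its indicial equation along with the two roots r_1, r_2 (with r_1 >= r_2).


Divide by x^2 to reach normal form y'' + P_1(x) y' + P_2(x) y = 0 with P_1(x) = -3 + 2/x and P_2(x) = -3/x - 6/x^2.
x = 0 is a singular point because the y'-coefficient -3 + 2/x has a pole at x = 0 and the y-coefficient -3/x - 6/x^2 has a pole at x = 0.
It is a regular singular point because x P_1(x) = p(x) = 2 - 3x and x^2 P_2(x) = q(x) = -3x - 6 are polynomials, hence analytic at x = 0.
p(0) = 2,  q(0) = -6.
Indicial equation: r(r-1) + p(0) r + q(0) = 0, i.e. r^2 + (p(0) - 1) r + q(0) = 0, i.e. r^2 + 1 r - 6 = 0.
Discriminant: (1)^2 - 4(-6) = 25, so r = (-1 ± 5)/2.
Solving: r_1 = 2, r_2 = -3.

indicial: r^2 + 1 r - 6 = 0; roots r_1 = 2, r_2 = -3


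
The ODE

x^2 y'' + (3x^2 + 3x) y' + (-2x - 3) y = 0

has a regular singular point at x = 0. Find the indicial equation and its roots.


Divide by x^2 to reach normal form y'' + P_1(x) y' + P_2(x) y = 0 with P_1(x) = 3 + 3/x and P_2(x) = -2/x - 3/x^2.
x = 0 is a singular point because the y'-coefficient 3 + 3/x has a pole at x = 0 and the y-coefficient -2/x - 3/x^2 has a pole at x = 0.
It is a regular singular point because x P_1(x) = p(x) = 3x + 3 and x^2 P_2(x) = q(x) = -2x - 3 are polynomials, hence analytic at x = 0.
p(0) = 3,  q(0) = -3.
Indicial equation: r(r-1) + p(0) r + q(0) = 0, i.e. r^2 + (p(0) - 1) r + q(0) = 0, i.e. r^2 + 2 r - 3 = 0.
Discriminant: (2)^2 - 4(-3) = 16, so r = (-2 ± 4)/2.
Solving: r_1 = 1, r_2 = -3.

indicial: r^2 + 2 r - 3 = 0; roots r_1 = 1, r_2 = -3


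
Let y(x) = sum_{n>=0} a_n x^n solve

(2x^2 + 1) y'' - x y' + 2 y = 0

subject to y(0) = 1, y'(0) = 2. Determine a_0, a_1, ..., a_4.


Ansatz: y(x) = sum_{n>=0} a_n x^n, so y'(x) = sum_{n>=1} n a_n x^(n-1) and y''(x) = sum_{n>=2} n(n-1) a_n x^(n-2).
Substitute into P(x) y'' + Q(x) y' + R(x) y = 0 with P(x) = 2x^2 + 1, Q(x) = -x, R(x) = 2, and match powers of x.
Initial conditions: a_0 = 1, a_1 = 2.
Setting the coefficient of each power of x to zero and solving order by order (substituting the coefficients already found):
  x^0: 2 a_2 + 2 a_0 = 0  ->  2 a_2 = -2 a_0 = -2  ->  a_2 = -1
  x^1: 6 a_3 + a_1 = 0  ->  6 a_3 = -a_1 = -2  ->  a_3 = -1/3
  x^2: 12 a_4 + 4 a_2 = 0  ->  12 a_4 = -4 a_2 = 4  ->  a_4 = 1/3
Truncated series: y(x) = 1 + 2 x - x^2 - (1/3) x^3 + (1/3) x^4 + O(x^5).

a_0 = 1; a_1 = 2; a_2 = -1; a_3 = -1/3; a_4 = 1/3


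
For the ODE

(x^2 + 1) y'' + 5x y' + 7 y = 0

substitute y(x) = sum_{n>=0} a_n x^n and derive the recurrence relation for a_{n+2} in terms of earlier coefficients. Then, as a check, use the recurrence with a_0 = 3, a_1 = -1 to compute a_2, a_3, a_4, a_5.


Substitute y = sum_n a_n x^n.
(1 + 1 x^2) y'' contributes (n+2)(n+1) a_{n+2} + n(n-1) a_n at x^n.
5 x y'(x) contributes 5 n a_n at x^n.
7 y(x) contributes 7 a_n at x^n.
Matching x^n: (n+2)(n+1) a_{n+2} + (n(n-1) + 5 n + 7) a_n = 0.
Thus a_{n+2} = (-n(n-1) - 5 n - 7) / ((n+1)(n+2)) * a_n.

Check with a_0 = 3, a_1 = -1 (apply the recurrence for n = 0, 1, 2, 3): a_0 = 3, a_1 = -1, a_2 = -21/2, a_3 = 2, a_4 = 133/8, a_5 = -14/5.

a_(n+2) = (-n(n-1) - 5 n - 7) / ((n+1)(n+2)) * a_n; check: a_0 = 3, a_1 = -1, a_2 = -21/2, a_3 = 2, a_4 = 133/8, a_5 = -14/5


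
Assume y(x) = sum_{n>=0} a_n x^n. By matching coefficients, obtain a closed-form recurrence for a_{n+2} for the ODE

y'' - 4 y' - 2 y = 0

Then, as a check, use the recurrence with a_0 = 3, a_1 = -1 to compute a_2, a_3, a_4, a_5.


Substitute y = sum_n a_n x^n.
y''(x) has coefficient (n+2)(n+1) a_{n+2} at x^n;
-4 y'(x) has coefficient -4 (n+1) a_{n+1} at x^n;
-2 y(x) has coefficient -2 a_n at x^n.
Matching x^n: (n+2)(n+1) a_{n+2} - 4 (n+1) a_{n+1} - 2 a_n = 0.
Thus a_{n+2} = [4 (n+1) a_{n+1} + 2 a_n] / ((n+1)(n+2)).

Check with a_0 = 3, a_1 = -1 (apply the recurrence for n = 0, 1, 2, 3): a_0 = 3, a_1 = -1, a_2 = 1, a_3 = 1, a_4 = 7/6, a_5 = 31/30.

a_(n+2) = [4 (n+1) a_(n+1) + 2 a_n] / ((n+1)(n+2)); check: a_0 = 3, a_1 = -1, a_2 = 1, a_3 = 1, a_4 = 7/6, a_5 = 31/30


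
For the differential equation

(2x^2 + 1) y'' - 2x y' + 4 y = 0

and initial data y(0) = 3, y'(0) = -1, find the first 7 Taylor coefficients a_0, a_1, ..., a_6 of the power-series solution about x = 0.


Ansatz: y(x) = sum_{n>=0} a_n x^n, so y'(x) = sum_{n>=1} n a_n x^(n-1) and y''(x) = sum_{n>=2} n(n-1) a_n x^(n-2).
Substitute into P(x) y'' + Q(x) y' + R(x) y = 0 with P(x) = 2x^2 + 1, Q(x) = -2x, R(x) = 4, and match powers of x.
Initial conditions: a_0 = 3, a_1 = -1.
Setting the coefficient of each power of x to zero and solving order by order (substituting the coefficients already found):
  x^0: 2 a_2 + 4 a_0 = 0  ->  2 a_2 = -4 a_0 = -12  ->  a_2 = -6
  x^1: 6 a_3 + 2 a_1 = 0  ->  6 a_3 = -2 a_1 = 2  ->  a_3 = 1/3
  x^2: 12 a_4 + 4 a_2 = 0  ->  12 a_4 = -4 a_2 = 24  ->  a_4 = 2
  x^3: 20 a_5 + 10 a_3 = 0  ->  20 a_5 = -10 a_3 = -10/3  ->  a_5 = -1/6
  x^4: 30 a_6 + 20 a_4 = 0  ->  30 a_6 = -20 a_4 = -40  ->  a_6 = -4/3
Truncated series: y(x) = 3 - x - 6 x^2 + (1/3) x^3 + 2 x^4 - (1/6) x^5 - (4/3) x^6 + O(x^7).

a_0 = 3; a_1 = -1; a_2 = -6; a_3 = 1/3; a_4 = 2; a_5 = -1/6; a_6 = -4/3


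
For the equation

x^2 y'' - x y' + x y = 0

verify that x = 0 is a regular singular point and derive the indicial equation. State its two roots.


Divide by x^2 to reach normal form y'' + P_1(x) y' + P_2(x) y = 0 with P_1(x) = -1/x and P_2(x) = 1/x.
x = 0 is a singular point because the y'-coefficient -1/x has a pole at x = 0 and the y-coefficient 1/x has a pole at x = 0.
It is a regular singular point because x P_1(x) = p(x) = -1 and x^2 P_2(x) = q(x) = x are polynomials, hence analytic at x = 0.
p(0) = -1,  q(0) = 0.
Indicial equation: r(r-1) + p(0) r + q(0) = 0, i.e. r^2 + (p(0) - 1) r + q(0) = 0, i.e. r^2 - 2 r = 0.
Discriminant: (-2)^2 - 4(0) = 4, so r = (2 ± 2)/2.
Solving: r_1 = 2, r_2 = 0.

indicial: r^2 - 2 r = 0; roots r_1 = 2, r_2 = 0


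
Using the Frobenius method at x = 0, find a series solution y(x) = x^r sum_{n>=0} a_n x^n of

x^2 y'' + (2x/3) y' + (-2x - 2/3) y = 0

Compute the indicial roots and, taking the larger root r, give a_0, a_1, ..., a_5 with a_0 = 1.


Write in Frobenius form y'' + (p(x)/x) y' + (q(x)/x^2) y = 0:
  p(x) = 2/3,  q(x) = -2x - 2/3.
Indicial equation: r(r-1) + (2/3) r + (-2/3) = 0 -> roots r_1 = 1, r_2 = -2/3.
Take r = r_1 = 1. Let y(x) = x^r sum_{n>=0} a_n x^n with a_0 = 1.
Substitute y = x^r sum a_n x^n and match x^{r+n}. The recurrence is
  D(n) a_n - 2 a_{n-1} = 0,  where D(n) = (r+n)(r+n-1) + (2/3)(r+n) + (-2/3).
  a_n = 2 / D(n) * a_{n-1}.
Since the indicial polynomial factors as (r - r_1)(r - r_2), D(n) = (r_1 + n - r_1)(r_1 + n - r_2) = n(n + 5/3).
Evaluating step by step (a_0 = 1):
  n = 1: D(1) = 1(1 + 5/3) = 8/3; numerator = 2(1) = 2; a_1 = (2)/(8/3) = 3/4
  n = 2: D(2) = 2(2 + 5/3) = 22/3; numerator = 2(3/4) = 3/2; a_2 = (3/2)/(22/3) = 9/44
  n = 3: D(3) = 3(3 + 5/3) = 14; numerator = 2(9/44) = 9/22; a_3 = (9/22)/(14) = 9/308
  n = 4: D(4) = 4(4 + 5/3) = 68/3; numerator = 2(9/308) = 9/154; a_4 = (9/154)/(68/3) = 27/10472
  n = 5: D(5) = 5(5 + 5/3) = 100/3; numerator = 2(27/10472) = 27/5236; a_5 = (27/5236)/(100/3) = 81/523600

r = 1; a_0 = 1; a_1 = 3/4; a_2 = 9/44; a_3 = 9/308; a_4 = 27/10472; a_5 = 81/523600


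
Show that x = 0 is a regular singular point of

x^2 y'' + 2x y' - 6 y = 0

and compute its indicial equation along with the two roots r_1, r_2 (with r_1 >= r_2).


Divide by x^2 to reach normal form y'' + P_1(x) y' + P_2(x) y = 0 with P_1(x) = 2/x and P_2(x) = -6/x^2.
x = 0 is a singular point because the y'-coefficient 2/x has a pole at x = 0 and the y-coefficient -6/x^2 has a pole at x = 0.
It is a regular singular point because x P_1(x) = p(x) = 2 and x^2 P_2(x) = q(x) = -6 are polynomials, hence analytic at x = 0.
p(0) = 2,  q(0) = -6.
Indicial equation: r(r-1) + p(0) r + q(0) = 0, i.e. r^2 + (p(0) - 1) r + q(0) = 0, i.e. r^2 + 1 r - 6 = 0.
Discriminant: (1)^2 - 4(-6) = 25, so r = (-1 ± 5)/2.
Solving: r_1 = 2, r_2 = -3.

indicial: r^2 + 1 r - 6 = 0; roots r_1 = 2, r_2 = -3
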